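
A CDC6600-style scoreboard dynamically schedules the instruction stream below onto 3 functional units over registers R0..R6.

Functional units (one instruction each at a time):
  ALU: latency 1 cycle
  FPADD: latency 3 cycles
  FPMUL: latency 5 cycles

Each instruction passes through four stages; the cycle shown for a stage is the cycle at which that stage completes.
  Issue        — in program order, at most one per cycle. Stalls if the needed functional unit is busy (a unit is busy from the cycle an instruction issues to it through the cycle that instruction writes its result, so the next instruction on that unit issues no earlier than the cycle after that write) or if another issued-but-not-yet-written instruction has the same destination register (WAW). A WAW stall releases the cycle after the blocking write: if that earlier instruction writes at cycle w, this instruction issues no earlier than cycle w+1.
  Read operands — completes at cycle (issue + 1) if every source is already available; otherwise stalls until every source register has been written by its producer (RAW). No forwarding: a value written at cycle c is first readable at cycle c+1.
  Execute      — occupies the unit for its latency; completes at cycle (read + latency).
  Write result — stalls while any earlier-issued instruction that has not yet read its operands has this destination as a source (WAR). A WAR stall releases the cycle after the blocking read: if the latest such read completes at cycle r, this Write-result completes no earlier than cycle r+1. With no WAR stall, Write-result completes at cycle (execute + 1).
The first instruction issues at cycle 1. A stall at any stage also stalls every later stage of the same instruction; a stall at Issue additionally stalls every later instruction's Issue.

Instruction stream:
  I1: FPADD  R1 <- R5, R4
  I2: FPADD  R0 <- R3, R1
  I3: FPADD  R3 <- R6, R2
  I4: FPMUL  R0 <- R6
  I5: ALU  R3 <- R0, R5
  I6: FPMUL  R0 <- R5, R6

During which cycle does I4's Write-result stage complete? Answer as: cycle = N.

cycle 1: I1 dispatched to FPADD
cycle 2: I1 operands ready
cycle 5: I1 complete
cycle 6: R1←I1
cycle 7: I2 dispatched to FPADD
cycle 8: I2 operands ready
cycle 11: I2 complete
cycle 12: R0←I2
cycle 13: I3 dispatched to FPADD
cycle 14: I3 operands ready | I4 dispatched to FPMUL
cycle 15: I4 operands ready
cycle 17: I3 complete
cycle 18: R3←I3
cycle 19: I5 dispatched to ALU
cycle 20: I4 complete
cycle 21: R0←I4
cycle 22: I5 operands ready | I6 dispatched to FPMUL
cycle 23: I5 complete | I6 operands ready
cycle 24: R3←I5
cycle 28: I6 complete
cycle 29: R0←I6

cycle = 21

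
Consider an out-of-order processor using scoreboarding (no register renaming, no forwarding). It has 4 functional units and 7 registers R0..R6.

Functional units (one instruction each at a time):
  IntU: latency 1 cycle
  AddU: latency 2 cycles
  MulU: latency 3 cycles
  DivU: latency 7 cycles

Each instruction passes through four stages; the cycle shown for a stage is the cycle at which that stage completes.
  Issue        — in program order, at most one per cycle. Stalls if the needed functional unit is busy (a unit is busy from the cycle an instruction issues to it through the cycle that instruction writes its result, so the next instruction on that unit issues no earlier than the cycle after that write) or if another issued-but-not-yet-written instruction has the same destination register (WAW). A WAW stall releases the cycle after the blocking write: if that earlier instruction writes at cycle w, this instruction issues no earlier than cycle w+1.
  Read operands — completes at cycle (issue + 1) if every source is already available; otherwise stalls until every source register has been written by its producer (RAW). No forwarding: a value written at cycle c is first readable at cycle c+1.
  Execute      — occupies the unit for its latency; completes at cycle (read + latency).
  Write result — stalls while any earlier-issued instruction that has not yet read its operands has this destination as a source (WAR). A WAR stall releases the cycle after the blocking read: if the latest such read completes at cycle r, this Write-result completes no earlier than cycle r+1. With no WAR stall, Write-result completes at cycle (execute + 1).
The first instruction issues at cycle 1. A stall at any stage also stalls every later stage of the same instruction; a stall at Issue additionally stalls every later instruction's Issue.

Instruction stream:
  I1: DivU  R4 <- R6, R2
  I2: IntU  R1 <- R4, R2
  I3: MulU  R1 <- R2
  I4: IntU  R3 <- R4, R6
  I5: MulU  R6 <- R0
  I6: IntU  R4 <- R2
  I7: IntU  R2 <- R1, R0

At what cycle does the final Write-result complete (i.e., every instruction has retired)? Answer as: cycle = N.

cycle = 28

  I1 | 1 | 2 | 9 | 10
  I2 | 2 | 11 | 12 | 13   RAW R4: wait I1 write@10
  I3 | 14 | 15 | 18 | 19   WAW R1: wait I2 write@13
  I4 | 15 | 16 | 17 | 18
  I5 | 20 | 21 | 24 | 25   struct: MulU busy until I3 writes@19
  I6 | 21 | 22 | 23 | 24
  I7 | 25 | 26 | 27 | 28   struct: IntU busy until I6 writes@24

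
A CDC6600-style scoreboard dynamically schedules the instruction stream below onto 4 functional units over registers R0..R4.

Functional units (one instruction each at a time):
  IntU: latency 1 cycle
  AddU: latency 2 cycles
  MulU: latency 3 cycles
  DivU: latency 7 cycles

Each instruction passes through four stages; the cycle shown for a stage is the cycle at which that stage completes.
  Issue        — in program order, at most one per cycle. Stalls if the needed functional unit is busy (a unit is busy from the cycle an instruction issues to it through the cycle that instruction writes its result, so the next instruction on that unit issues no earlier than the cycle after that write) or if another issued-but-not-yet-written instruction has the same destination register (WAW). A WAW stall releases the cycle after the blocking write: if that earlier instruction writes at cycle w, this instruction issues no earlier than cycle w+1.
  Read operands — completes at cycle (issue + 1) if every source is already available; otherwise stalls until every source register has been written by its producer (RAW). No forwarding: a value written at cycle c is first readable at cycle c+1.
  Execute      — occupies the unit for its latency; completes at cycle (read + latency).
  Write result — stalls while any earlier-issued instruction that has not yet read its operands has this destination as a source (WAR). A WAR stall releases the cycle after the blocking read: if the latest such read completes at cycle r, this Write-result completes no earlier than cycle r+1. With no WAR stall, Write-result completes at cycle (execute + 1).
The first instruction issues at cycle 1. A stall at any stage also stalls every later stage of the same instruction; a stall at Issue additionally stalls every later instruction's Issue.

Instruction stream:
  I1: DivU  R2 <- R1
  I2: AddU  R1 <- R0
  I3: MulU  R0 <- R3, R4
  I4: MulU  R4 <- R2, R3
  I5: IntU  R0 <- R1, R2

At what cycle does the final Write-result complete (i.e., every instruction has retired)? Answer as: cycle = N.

cycle = 15

c1: issue I1 (DivU)
c2: I1 read-ops | issue I2 (AddU)
c3: I2 read-ops | issue I3 (MulU)
c4: I3 read-ops
c5: I2 finished on AddU
c6: I2→R1
c7: I3 finished on MulU
c8: I3→R0
c9: I1 finished on DivU | issue I4 (MulU)
c10: I1→R2 | issue I5 (IntU)
c11: I4 read-ops | I5 read-ops
c12: I5 finished on IntU
c13: I5→R0
c14: I4 finished on MulU
c15: I4→R4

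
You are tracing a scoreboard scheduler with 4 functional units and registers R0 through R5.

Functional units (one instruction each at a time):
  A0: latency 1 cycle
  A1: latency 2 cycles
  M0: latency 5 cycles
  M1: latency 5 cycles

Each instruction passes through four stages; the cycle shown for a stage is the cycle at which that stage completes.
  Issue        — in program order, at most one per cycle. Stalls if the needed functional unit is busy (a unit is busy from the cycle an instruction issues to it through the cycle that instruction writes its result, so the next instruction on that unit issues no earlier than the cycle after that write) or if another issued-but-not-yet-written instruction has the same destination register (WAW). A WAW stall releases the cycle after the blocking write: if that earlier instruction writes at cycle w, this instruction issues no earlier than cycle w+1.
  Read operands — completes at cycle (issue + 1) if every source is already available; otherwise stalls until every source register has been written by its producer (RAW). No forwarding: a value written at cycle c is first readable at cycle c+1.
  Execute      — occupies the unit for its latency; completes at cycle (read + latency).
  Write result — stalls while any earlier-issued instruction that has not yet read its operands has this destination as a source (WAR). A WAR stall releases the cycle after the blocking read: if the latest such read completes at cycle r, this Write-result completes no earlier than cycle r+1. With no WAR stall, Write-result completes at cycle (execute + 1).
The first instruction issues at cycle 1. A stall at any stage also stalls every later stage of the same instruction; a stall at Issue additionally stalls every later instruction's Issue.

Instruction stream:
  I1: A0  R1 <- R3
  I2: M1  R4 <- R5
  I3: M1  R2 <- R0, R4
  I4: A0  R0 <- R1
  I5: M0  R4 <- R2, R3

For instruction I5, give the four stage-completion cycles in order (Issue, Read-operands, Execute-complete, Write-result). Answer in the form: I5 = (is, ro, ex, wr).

I5 = (12, 18, 23, 24)

cycle 1: I1→A0
cycle 2: I1 RO | I2→M1
cycle 3: I1 EX | I2 RO
cycle 4: I1 WR R1
cycle 8: I2 EX
cycle 9: I2 WR R4
cycle 10: I3→M1
cycle 11: I3 RO | I4→A0
cycle 12: I4 RO | I5→M0
cycle 13: I4 EX
cycle 14: I4 WR R0
cycle 16: I3 EX
cycle 17: I3 WR R2
cycle 18: I5 RO
cycle 23: I5 EX
cycle 24: I5 WR R4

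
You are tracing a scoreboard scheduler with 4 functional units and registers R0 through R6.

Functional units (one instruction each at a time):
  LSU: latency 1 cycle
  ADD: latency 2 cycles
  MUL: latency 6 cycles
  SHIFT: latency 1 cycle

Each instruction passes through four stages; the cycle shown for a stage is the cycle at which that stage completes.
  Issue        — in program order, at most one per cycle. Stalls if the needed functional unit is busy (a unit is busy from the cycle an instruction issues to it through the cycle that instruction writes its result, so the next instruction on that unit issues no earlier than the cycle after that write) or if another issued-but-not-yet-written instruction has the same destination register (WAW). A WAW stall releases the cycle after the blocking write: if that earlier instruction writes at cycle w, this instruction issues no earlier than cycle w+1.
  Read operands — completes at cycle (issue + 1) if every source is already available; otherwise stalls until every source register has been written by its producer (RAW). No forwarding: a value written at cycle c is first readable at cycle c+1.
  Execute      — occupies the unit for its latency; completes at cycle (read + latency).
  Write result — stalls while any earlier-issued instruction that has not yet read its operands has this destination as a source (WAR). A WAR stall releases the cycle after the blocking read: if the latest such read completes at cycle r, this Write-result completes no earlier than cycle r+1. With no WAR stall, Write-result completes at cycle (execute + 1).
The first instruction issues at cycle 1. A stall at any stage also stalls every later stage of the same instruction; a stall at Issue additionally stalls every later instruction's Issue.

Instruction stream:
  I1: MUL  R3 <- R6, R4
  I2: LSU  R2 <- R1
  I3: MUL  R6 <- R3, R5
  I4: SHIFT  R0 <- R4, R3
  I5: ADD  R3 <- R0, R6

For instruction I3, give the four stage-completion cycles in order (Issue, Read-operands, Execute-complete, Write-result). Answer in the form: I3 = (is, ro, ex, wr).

I3 = (10, 11, 17, 18)

I1  is:1  ro:2  ex:8  wr:9
I2  is:2  ro:3  ex:4  wr:5
I3  is:10  ro:11  ex:17  wr:18  — struct: MUL busy until I1 writes@9
I4  is:11  ro:12  ex:13  wr:14
I5  is:12  ro:19  ex:21  wr:22  — RAW R6: wait I3 write@18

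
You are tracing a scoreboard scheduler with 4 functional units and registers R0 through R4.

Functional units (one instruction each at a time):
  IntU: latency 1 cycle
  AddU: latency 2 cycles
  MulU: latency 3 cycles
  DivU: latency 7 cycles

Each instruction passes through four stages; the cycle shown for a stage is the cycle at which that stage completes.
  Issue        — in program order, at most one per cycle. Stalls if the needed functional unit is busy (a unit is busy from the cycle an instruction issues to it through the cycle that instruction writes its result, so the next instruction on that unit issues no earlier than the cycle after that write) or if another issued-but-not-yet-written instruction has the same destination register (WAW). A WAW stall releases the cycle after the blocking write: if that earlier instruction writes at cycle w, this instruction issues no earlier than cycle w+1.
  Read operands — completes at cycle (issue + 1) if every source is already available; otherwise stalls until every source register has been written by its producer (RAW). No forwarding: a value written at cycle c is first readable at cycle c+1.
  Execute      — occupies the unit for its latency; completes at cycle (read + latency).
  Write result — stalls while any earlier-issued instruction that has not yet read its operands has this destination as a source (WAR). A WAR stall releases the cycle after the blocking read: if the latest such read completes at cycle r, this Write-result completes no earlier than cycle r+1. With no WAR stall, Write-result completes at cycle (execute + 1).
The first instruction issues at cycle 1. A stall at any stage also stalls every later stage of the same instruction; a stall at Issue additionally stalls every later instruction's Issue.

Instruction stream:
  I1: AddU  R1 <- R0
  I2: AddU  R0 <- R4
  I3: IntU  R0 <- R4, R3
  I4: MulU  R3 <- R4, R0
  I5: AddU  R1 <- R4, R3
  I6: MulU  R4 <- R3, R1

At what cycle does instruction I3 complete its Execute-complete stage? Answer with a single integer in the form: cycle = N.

[I1] 1/2/4/5
[I2] 6/7/9/10  (struct: AddU busy until I1 writes@5)
[I3] 11/12/13/14  (WAW R0: wait I2 write@10)
[I4] 12/15/18/19  (RAW R0: wait I3 write@14)
[I5] 13/20/22/23  (RAW R3: wait I4 write@19)
[I6] 20/24/27/28  (struct: MulU busy until I4 writes@19; RAW R1: wait I5 write@23)

cycle = 13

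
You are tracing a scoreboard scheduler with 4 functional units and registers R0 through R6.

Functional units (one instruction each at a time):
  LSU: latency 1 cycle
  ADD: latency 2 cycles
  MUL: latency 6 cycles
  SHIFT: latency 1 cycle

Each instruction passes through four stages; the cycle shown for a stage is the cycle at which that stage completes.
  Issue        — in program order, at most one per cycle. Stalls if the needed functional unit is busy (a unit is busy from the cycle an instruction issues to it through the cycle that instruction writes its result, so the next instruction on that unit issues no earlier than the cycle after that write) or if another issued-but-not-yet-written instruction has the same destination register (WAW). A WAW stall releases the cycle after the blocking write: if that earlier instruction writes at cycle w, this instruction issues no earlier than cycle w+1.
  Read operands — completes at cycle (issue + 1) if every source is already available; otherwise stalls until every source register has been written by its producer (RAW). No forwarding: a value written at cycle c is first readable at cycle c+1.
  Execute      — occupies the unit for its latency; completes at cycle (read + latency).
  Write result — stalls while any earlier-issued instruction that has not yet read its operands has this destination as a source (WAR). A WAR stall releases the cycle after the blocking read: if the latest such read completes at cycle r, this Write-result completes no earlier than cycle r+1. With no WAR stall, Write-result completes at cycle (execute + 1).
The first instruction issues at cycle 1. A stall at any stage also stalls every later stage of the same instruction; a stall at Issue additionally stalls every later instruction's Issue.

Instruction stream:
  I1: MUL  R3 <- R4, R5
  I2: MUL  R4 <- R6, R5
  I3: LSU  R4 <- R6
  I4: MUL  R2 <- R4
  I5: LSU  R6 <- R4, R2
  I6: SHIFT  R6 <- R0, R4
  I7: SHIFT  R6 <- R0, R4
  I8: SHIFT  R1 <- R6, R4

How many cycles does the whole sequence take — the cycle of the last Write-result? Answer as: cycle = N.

cycle = 45

[1] I1 dispatched to MUL
[2] I1 operands ready
[8] I1 complete
[9] R3←I1
[10] I2 dispatched to MUL
[11] I2 operands ready
[17] I2 complete
[18] R4←I2
[19] I3 dispatched to LSU
[20] I3 operands ready; I4 dispatched to MUL
[21] I3 complete
[22] R4←I3
[23] I4 operands ready; I5 dispatched to LSU
[29] I4 complete
[30] R2←I4
[31] I5 operands ready
[32] I5 complete
[33] R6←I5
[34] I6 dispatched to SHIFT
[35] I6 operands ready
[36] I6 complete
[37] R6←I6
[38] I7 dispatched to SHIFT
[39] I7 operands ready
[40] I7 complete
[41] R6←I7
[42] I8 dispatched to SHIFT
[43] I8 operands ready
[44] I8 complete
[45] R1←I8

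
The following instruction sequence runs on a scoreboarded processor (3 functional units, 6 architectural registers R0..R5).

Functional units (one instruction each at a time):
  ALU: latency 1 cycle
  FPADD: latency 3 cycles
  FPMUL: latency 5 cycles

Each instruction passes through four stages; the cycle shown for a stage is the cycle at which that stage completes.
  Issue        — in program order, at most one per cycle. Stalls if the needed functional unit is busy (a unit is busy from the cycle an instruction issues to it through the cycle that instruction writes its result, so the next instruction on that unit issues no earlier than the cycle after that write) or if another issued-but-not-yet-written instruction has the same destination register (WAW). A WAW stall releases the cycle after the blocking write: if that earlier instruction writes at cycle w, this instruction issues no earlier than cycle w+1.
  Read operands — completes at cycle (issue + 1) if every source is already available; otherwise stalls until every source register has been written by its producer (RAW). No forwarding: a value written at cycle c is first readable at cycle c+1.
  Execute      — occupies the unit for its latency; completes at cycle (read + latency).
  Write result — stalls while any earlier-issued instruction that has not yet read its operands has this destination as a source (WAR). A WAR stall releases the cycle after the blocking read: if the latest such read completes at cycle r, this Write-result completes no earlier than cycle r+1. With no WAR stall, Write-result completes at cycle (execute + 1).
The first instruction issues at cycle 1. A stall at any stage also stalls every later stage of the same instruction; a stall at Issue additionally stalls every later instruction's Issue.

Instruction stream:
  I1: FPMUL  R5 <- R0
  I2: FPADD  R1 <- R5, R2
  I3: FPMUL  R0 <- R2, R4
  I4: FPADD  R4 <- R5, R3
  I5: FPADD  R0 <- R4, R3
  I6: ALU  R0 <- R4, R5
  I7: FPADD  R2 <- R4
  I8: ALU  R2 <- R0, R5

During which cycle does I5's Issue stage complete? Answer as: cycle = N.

cycle = 20

1) issue 1, read 2, done 7, write 8
2) issue 2, read 9, done 12, write 13  <RAW R5: wait I1 write@8>
3) issue 9, read 10, done 15, write 16  <struct: FPMUL busy until I1 writes@8>
4) issue 14, read 15, done 18, write 19  <struct: FPADD busy until I2 writes@13>
5) issue 20, read 21, done 24, write 25  <struct: FPADD busy until I4 writes@19>
6) issue 26, read 27, done 28, write 29  <WAW R0: wait I5 write@25>
7) issue 27, read 28, done 31, write 32
8) issue 33, read 34, done 35, write 36  <WAW R2: wait I7 write@32>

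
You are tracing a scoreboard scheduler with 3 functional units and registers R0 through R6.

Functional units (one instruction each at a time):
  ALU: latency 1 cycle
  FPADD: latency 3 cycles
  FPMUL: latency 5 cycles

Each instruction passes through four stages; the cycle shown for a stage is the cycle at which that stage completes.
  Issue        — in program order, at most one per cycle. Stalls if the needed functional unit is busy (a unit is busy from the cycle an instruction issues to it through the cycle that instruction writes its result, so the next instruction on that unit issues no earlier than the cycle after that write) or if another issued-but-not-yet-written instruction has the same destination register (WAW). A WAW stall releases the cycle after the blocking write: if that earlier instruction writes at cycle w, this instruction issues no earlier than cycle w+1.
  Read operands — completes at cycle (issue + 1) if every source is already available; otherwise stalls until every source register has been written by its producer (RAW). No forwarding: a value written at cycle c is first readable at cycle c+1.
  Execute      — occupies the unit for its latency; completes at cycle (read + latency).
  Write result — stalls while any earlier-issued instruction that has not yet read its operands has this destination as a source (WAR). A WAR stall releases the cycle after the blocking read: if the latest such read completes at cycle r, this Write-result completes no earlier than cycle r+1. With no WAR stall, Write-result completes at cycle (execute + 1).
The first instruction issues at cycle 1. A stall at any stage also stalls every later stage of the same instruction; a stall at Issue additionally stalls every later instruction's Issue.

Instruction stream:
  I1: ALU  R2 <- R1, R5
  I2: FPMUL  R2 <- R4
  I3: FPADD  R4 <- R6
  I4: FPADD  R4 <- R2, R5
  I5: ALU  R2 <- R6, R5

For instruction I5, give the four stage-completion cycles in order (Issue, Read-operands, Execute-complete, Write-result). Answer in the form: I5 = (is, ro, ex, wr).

I1: IS=1 RO=2 EX=3 WR=4
I2: IS=5 RO=6 EX=11 WR=12  [WAW R2: wait I1 write@4]
I3: IS=6 RO=7 EX=10 WR=11
I4: IS=12 RO=13 EX=16 WR=17  [struct: FPADD busy until I3 writes@11]
I5: IS=13 RO=14 EX=15 WR=16

I5 = (13, 14, 15, 16)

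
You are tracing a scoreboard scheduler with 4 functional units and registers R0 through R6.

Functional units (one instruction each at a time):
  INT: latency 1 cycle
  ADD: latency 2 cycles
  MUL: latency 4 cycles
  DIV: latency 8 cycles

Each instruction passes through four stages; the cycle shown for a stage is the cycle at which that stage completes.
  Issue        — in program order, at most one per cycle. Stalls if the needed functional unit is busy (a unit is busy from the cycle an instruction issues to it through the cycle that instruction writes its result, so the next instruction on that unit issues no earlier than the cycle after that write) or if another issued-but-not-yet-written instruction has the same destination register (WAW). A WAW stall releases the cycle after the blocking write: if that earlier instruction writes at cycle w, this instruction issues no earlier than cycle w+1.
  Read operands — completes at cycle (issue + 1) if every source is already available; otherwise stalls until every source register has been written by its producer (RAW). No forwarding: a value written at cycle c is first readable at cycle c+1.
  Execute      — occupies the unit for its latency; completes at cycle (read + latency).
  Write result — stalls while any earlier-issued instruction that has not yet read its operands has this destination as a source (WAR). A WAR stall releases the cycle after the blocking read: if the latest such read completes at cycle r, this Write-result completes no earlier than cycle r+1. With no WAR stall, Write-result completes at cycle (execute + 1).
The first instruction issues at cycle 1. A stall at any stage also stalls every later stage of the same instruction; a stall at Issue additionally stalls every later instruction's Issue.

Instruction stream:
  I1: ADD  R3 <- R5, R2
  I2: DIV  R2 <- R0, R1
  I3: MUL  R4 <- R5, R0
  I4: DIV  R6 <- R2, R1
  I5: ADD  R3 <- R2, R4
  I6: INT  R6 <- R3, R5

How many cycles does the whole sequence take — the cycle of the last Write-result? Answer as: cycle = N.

cycle = 27

c1: I1 dispatched to ADD
c2: I1 operands ready; I2 dispatched to DIV
c3: I2 operands ready; I3 dispatched to MUL
c4: I1 complete; I3 operands ready
c5: R3←I1
c8: I3 complete
c9: R4←I3
c11: I2 complete
c12: R2←I2
c13: I4 dispatched to DIV
c14: I4 operands ready; I5 dispatched to ADD
c15: I5 operands ready
c17: I5 complete
c18: R3←I5
c22: I4 complete
c23: R6←I4
c24: I6 dispatched to INT
c25: I6 operands ready
c26: I6 complete
c27: R6←I6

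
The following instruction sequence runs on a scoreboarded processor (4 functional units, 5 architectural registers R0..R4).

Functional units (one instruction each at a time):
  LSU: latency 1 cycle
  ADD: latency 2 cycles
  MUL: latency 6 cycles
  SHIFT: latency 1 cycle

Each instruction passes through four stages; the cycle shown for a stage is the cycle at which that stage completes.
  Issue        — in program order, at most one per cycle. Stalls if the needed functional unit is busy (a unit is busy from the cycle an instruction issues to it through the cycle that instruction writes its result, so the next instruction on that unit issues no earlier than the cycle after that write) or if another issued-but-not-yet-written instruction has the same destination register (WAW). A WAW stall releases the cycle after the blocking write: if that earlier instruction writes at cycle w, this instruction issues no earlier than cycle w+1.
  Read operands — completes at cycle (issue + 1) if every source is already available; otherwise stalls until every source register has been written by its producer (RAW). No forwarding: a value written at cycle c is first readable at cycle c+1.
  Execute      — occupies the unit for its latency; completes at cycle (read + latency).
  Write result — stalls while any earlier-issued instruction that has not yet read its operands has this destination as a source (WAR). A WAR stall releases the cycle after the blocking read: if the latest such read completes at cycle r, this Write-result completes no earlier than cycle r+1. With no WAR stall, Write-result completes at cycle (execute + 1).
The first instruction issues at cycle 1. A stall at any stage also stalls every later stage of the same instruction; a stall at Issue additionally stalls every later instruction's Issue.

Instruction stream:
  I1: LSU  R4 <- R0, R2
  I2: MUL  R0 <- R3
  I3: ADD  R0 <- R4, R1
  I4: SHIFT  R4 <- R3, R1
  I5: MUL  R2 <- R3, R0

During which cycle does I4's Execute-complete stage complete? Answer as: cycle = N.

I1: IS=1 RO=2 EX=3 WR=4
I2: IS=2 RO=3 EX=9 WR=10
I3: IS=11 RO=12 EX=14 WR=15  [WAW R0: wait I2 write@10]
I4: IS=12 RO=13 EX=14 WR=15
I5: IS=13 RO=16 EX=22 WR=23  [RAW R0: wait I3 write@15]

cycle = 14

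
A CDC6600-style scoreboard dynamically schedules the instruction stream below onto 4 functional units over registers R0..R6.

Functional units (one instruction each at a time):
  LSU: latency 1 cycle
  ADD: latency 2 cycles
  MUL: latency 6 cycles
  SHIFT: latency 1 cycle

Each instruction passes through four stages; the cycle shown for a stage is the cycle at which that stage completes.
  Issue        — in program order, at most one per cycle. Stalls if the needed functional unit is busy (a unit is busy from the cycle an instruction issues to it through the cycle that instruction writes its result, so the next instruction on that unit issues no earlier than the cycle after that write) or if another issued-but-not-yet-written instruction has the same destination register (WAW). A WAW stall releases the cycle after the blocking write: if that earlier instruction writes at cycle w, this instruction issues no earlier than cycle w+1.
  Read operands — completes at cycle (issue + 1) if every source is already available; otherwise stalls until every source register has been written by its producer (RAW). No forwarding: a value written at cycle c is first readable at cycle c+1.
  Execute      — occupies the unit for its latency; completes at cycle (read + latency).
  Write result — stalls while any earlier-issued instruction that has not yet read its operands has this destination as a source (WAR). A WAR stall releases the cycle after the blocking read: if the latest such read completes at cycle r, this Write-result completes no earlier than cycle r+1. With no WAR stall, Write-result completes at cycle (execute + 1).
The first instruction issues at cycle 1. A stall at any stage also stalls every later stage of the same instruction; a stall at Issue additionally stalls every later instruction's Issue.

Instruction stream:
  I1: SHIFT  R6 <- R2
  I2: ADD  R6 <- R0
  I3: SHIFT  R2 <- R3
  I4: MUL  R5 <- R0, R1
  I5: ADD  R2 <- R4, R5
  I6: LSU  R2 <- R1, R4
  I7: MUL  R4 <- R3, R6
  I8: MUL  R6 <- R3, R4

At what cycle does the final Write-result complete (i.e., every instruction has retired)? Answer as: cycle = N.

cycle = 38

c1: I1 issues→SHIFT
c2: I1 reads
c3: I1 exec-done
c4: I1 writes R6
c5: I2 issues→ADD
c6: I2 reads · I3 issues→SHIFT
c7: I3 reads · I4 issues→MUL
c8: I2 exec-done · I3 exec-done · I4 reads
c9: I2 writes R6 · I3 writes R2
c10: I5 issues→ADD
c14: I4 exec-done
c15: I4 writes R5
c16: I5 reads
c18: I5 exec-done
c19: I5 writes R2
c20: I6 issues→LSU
c21: I6 reads · I7 issues→MUL
c22: I6 exec-done · I7 reads
c23: I6 writes R2
c28: I7 exec-done
c29: I7 writes R4
c30: I8 issues→MUL
c31: I8 reads
c37: I8 exec-done
c38: I8 writes R6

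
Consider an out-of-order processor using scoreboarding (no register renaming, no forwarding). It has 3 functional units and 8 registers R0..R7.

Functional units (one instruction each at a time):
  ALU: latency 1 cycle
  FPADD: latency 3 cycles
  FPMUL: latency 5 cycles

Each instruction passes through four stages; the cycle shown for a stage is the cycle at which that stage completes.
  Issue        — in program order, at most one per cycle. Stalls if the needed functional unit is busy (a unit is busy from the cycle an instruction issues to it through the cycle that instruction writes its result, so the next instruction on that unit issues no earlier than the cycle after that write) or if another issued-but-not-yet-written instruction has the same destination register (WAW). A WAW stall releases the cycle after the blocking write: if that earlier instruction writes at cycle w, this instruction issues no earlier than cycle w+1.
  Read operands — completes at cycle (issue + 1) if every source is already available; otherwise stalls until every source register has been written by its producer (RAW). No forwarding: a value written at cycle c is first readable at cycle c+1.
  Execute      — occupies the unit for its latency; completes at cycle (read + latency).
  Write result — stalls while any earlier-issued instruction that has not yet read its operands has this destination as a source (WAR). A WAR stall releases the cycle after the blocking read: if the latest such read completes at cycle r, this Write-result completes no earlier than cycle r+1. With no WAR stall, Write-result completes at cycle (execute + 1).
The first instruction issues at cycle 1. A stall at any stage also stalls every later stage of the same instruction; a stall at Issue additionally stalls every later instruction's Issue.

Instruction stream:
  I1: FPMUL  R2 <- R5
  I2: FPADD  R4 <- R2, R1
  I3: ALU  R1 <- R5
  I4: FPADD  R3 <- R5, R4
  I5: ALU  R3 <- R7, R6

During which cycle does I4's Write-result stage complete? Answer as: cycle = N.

cycle = 19

I1: IS=1 RO=2 EX=7 WR=8
I2: IS=2 RO=9 EX=12 WR=13  [RAW R2: wait I1 write@8]
I3: IS=3 RO=4 EX=5 WR=10  [WAR R1: wait I2 read@9]
I4: IS=14 RO=15 EX=18 WR=19  [struct: FPADD busy until I2 writes@13]
I5: IS=20 RO=21 EX=22 WR=23  [WAW R3: wait I4 write@19]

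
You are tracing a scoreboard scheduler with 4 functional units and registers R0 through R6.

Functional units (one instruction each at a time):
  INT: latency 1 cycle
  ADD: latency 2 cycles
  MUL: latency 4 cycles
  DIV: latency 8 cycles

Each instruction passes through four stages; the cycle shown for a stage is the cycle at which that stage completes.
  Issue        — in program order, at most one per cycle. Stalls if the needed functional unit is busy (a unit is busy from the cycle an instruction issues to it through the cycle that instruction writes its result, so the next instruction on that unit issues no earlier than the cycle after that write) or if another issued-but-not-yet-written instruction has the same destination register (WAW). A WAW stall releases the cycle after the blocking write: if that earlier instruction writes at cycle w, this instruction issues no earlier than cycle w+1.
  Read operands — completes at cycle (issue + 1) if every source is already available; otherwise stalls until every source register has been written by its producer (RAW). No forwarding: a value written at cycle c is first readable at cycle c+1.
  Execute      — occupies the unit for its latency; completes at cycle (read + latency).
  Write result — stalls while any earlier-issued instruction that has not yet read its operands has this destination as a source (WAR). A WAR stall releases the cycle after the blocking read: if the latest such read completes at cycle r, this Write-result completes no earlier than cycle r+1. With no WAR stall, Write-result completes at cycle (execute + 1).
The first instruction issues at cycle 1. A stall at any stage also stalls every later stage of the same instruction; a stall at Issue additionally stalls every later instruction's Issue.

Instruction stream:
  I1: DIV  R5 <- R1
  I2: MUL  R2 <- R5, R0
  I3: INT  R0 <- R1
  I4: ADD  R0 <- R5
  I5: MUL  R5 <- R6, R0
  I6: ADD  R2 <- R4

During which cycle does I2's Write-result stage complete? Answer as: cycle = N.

cycle = 17

I1  is:1  ro:2  ex:10  wr:11
I2  is:2  ro:12  ex:16  wr:17  — RAW R5: wait I1 write@11
I3  is:3  ro:4  ex:5  wr:13  — WAR R0: wait I2 read@12
I4  is:14  ro:15  ex:17  wr:18  — WAW R0: wait I3 write@13
I5  is:18  ro:19  ex:23  wr:24  — struct: MUL busy until I2 writes@17
I6  is:19  ro:20  ex:22  wr:23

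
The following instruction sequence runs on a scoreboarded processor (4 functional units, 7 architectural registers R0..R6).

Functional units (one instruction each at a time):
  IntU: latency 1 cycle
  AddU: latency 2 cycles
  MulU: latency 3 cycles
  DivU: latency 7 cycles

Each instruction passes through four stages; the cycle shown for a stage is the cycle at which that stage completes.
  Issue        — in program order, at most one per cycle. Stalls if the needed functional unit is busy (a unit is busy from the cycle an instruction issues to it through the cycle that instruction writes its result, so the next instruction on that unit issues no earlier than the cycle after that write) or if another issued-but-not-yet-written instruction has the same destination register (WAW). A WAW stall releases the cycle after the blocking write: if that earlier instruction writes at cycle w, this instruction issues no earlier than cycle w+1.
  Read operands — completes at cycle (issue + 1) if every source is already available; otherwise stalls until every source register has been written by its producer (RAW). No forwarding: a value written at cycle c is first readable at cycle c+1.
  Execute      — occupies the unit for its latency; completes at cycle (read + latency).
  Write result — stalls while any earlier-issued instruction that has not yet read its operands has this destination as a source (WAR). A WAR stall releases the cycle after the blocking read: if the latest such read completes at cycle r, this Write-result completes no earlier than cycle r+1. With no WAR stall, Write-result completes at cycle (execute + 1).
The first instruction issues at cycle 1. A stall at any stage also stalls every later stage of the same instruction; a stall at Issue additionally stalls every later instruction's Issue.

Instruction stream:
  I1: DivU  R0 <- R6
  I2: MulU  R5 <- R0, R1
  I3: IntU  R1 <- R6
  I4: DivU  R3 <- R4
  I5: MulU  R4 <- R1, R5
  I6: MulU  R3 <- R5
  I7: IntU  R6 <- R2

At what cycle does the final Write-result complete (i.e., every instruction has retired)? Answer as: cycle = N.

cycle = 27

t=1  I1 dispatched to DivU
t=2  I1 operands ready | I2 dispatched to MulU
t=3  I3 dispatched to IntU
t=4  I3 operands ready
t=5  I3 complete
t=9  I1 complete
t=10  R0←I1
t=11  I2 operands ready | I4 dispatched to DivU
t=12  R1←I3 | I4 operands ready
t=14  I2 complete
t=15  R5←I2
t=16  I5 dispatched to MulU
t=17  I5 operands ready
t=19  I4 complete
t=20  R3←I4 | I5 complete
t=21  R4←I5
t=22  I6 dispatched to MulU
t=23  I6 operands ready | I7 dispatched to IntU
t=24  I7 operands ready
t=25  I7 complete
t=26  I6 complete | R6←I7
t=27  R3←I6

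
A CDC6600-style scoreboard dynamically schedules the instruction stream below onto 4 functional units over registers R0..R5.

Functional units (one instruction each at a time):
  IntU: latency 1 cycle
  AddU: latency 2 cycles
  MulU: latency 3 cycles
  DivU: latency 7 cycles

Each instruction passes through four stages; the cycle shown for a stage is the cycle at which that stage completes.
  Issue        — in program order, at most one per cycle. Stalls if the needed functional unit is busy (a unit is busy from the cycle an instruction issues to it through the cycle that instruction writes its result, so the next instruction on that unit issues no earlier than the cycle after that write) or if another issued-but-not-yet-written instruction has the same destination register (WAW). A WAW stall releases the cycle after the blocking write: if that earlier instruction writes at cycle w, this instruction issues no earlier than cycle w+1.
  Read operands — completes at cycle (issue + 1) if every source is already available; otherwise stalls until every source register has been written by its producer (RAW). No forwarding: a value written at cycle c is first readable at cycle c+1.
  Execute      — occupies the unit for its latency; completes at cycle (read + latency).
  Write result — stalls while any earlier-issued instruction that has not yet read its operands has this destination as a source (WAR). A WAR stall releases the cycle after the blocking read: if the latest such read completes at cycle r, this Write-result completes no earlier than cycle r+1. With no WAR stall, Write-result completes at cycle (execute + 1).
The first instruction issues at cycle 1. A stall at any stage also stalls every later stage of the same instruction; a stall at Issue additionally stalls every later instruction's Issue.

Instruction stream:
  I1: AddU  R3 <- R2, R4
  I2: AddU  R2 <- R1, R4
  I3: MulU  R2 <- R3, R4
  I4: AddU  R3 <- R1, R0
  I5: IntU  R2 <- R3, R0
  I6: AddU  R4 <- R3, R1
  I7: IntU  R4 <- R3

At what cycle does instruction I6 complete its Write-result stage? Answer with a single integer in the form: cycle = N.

  I1 | 1 | 2 | 4 | 5
  I2 | 6 | 7 | 9 | 10   struct: AddU busy until I1 writes@5
  I3 | 11 | 12 | 15 | 16   WAW R2: wait I2 write@10
  I4 | 12 | 13 | 15 | 16
  I5 | 17 | 18 | 19 | 20   WAW R2: wait I3 write@16
  I6 | 18 | 19 | 21 | 22
  I7 | 23 | 24 | 25 | 26   WAW R4: wait I6 write@22

cycle = 22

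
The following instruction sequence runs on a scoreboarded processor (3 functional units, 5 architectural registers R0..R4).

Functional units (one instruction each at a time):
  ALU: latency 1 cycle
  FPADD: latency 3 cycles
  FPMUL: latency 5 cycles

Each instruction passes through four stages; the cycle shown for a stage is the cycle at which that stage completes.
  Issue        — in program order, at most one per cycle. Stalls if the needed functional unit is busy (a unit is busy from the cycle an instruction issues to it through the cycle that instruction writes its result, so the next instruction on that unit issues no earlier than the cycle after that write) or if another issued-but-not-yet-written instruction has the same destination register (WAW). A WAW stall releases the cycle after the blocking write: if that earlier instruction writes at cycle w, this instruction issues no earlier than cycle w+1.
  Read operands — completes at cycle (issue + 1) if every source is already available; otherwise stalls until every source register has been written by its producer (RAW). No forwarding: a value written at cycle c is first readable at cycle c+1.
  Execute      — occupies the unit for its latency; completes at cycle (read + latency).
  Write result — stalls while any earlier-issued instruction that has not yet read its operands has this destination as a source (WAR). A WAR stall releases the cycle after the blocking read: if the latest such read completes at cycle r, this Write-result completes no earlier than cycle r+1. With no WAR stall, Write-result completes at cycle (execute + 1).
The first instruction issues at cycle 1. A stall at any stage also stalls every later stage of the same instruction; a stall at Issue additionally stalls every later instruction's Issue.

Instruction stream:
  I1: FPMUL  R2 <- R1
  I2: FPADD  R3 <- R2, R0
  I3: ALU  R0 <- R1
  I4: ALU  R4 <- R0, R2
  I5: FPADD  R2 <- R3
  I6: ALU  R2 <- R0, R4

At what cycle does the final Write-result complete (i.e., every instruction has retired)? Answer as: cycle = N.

cycle = 23

I1  is:1  ro:2  ex:7  wr:8
I2  is:2  ro:9  ex:12  wr:13  — RAW R2: wait I1 write@8
I3  is:3  ro:4  ex:5  wr:10  — WAR R0: wait I2 read@9
I4  is:11  ro:12  ex:13  wr:14  — struct: ALU busy until I3 writes@10
I5  is:14  ro:15  ex:18  wr:19  — struct: FPADD busy until I2 writes@13
I6  is:20  ro:21  ex:22  wr:23  — WAW R2: wait I5 write@19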